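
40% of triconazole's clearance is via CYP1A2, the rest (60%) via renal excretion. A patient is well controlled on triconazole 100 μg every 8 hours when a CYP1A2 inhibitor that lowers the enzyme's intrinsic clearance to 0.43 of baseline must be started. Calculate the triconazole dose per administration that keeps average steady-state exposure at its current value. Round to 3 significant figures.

The CYP1A2 pathway (40% of clearance) falls to 0.43× activity: 0.4 × 0.43 = 0.172.
Non-CYP routes (60%) are unchanged.
Relative clearance = 0.172 + 0.6 = 0.772.
Css,avg = (dose rate)/CL, so holding Css fixed requires dose ∝ CL: 100 × 0.772 = 77.2 μg.

77.2 μg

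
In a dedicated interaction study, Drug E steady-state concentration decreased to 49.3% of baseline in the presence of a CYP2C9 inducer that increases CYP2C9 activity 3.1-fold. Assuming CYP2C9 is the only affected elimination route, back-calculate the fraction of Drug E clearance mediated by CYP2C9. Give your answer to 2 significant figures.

0.49

Let x = fm,CYP2C9. Because steady-state concentration ∝ 1/CL, relative clearance rose to 1/0.493 = 2.028.
Setting x·3.1 + (1 − x) = 2.028 and solving: x = (2.028 − 1)/(3.1 − 1) = 0.49.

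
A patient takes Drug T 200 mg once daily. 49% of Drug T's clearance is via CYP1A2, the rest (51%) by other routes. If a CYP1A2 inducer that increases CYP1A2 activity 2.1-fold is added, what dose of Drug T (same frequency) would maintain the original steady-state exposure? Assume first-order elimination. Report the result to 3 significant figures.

308 mg

The CYP1A2 pathway (49% of clearance) is boosted to 2.1× activity: 0.49 × 2.1 = 1.029.
The remaining 51% of clearance is unaffected.
CL_new/CL_old = 1.029 + 0.51 = 1.539.
To maintain the same steady-state level, dose must scale with clearance: new dose = 200 × 1.539 = 308 mg.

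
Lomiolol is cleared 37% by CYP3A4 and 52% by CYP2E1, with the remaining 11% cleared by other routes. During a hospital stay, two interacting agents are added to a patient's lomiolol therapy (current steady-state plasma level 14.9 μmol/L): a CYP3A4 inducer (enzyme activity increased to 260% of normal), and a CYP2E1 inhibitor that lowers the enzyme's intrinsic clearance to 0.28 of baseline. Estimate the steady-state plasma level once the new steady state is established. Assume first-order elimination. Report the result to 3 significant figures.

CYP3A4: 0.37 × 2.6 = 0.962
CYP2E1: 0.52 × 0.28 = 0.1456
Other: 0.11 (unchanged)
CL_new/CL_old = 0.962 + 0.1456 + 0.11 = 1.2176.
New steady-state plasma level = 14.9 / 1.2176 = 12.2 μmol/L (concentration scales inversely with clearance).

12.2 μmol/L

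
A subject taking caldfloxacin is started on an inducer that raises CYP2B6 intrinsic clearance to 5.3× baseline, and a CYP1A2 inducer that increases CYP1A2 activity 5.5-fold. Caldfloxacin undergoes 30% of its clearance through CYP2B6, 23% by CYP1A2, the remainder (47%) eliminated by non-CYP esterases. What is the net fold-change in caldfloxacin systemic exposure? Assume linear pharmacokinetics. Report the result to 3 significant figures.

CYP2B6: 0.3 × 5.3 = 1.59
CYP1A2: 0.23 × 5.5 = 1.265
Other: 0.47 (unchanged)
CL_new/CL_old = 1.59 + 1.265 + 0.47 = 3.325.
Net systemic exposure ratio = 1 / 3.325 = 0.301.

0.301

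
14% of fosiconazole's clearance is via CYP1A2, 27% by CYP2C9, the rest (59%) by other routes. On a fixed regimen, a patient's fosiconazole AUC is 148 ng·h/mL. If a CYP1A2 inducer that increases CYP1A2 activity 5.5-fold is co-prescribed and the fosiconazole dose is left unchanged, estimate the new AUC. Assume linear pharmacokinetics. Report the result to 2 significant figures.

91 ng·h/mL

The CYP1A2 pathway (14% of clearance) rises to 5.5× activity: 0.14 × 5.5 = 0.77.
CYP2C9 (27%) and the residual 59% are unaffected.
New clearance relative to baseline: 0.77 + 0.27 + 0.59 = 1.63.
New AUC = baseline ÷ relative clearance = 148 / 1.63 = 91 ng·h/mL.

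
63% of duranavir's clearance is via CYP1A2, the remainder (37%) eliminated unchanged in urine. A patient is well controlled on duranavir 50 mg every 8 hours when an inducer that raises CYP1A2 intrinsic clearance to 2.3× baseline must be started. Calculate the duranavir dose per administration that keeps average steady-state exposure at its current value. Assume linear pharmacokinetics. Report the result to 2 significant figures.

91 mg

CYP1A2: 0.63 × 2.3 = 1.449
Other: 0.37 (unchanged)
New clearance relative to baseline: 1.449 + 0.37 = 1.819.
To maintain the same steady-state level, dose must scale with clearance: new dose = 50 × 1.819 = 91 mg.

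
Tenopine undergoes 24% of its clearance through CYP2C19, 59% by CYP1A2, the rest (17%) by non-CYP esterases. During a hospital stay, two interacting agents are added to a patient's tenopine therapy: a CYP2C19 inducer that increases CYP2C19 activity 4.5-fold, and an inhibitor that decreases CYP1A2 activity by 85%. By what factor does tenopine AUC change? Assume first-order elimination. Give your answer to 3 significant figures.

The CYP2C19 pathway (24% of clearance) is boosted to 4.5× activity: 0.24 × 4.5 = 1.08.
The CYP1A2 pathway (59% of clearance) is reduced to 0.15× activity: 0.59 × 0.15 = 0.0885.
The remaining 17% of clearance is unaffected.
New clearance relative to baseline: 1.08 + 0.0885 + 0.17 = 1.3385.
Net AUC ratio = 1 / 1.3385 = 0.747.

0.747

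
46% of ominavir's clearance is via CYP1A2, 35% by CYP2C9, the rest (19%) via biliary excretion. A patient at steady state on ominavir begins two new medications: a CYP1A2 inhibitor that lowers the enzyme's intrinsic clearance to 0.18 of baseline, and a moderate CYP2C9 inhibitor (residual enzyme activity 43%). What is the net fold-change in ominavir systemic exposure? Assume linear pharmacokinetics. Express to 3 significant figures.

The CYP1A2 pathway (46% of clearance) drops to 0.18× activity: 0.46 × 0.18 = 0.0828.
The CYP2C9 pathway (35% of clearance) drops to 0.43× activity: 0.35 × 0.43 = 0.1505.
Non-CYP routes (19%) are unchanged.
New clearance relative to baseline: 0.0828 + 0.1505 + 0.19 = 0.4233.
Systemic exposure ∝ 1/CL: fold-change = 1 / 0.4233 = 2.36.

2.36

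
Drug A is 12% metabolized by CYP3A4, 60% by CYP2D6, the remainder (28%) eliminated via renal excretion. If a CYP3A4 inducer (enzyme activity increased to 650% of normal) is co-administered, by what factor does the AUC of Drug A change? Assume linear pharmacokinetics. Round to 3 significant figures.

CYP3A4: 0.12 × 6.5 = 0.78
CYP2D6: 0.6 (unchanged)
Other: 0.28 (unchanged)
Relative clearance = 0.78 + 0.6 + 0.28 = 1.66.
Since AUC ∝ 1/CL, the ratio is 1 / 1.66 = 0.602.

0.602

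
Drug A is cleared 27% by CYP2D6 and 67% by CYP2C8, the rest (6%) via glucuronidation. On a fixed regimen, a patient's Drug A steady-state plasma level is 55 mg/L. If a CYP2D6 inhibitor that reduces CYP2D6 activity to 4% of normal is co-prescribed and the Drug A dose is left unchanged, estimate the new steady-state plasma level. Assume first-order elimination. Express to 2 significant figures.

CYP2D6: 0.27 × 0.04 = 0.0108
CYP2C8: 0.67 (unchanged)
Other: 0.06 (unchanged)
New clearance relative to baseline: 0.0108 + 0.67 + 0.06 = 0.7408.
New steady-state plasma level = baseline ÷ relative clearance = 55 / 0.7408 = 74 mg/L.

74 mg/L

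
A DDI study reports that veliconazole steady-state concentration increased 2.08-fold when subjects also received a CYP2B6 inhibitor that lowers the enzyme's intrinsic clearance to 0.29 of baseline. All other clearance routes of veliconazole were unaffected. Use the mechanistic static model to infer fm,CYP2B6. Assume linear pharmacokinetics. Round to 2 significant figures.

0.73

Call the CYP2B6 fraction fm. After the interaction, CL_new/CL_old = fm × 0.29 + (1 − fm).
Steady-state concentration ratio = 1 / (new CL fraction), so new CL fraction = 1 / 2.08 = 0.4808.
fm × 0.29 + 1 − fm = 0.4808  ⇒  fm × (0.29 − 1) = −0.5192  ⇒  fm = 0.73.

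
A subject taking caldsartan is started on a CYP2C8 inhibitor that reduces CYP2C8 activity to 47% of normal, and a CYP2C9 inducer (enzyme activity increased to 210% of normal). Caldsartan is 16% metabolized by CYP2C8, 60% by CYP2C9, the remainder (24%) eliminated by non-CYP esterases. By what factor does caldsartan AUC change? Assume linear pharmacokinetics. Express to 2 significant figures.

0.63

The CYP2C8 pathway (16% of clearance) is reduced to 0.47× activity: 0.16 × 0.47 = 0.0752.
The CYP2C9 pathway (60% of clearance) is boosted to 2.1× activity: 0.6 × 2.1 = 1.26.
The remaining 24% of clearance is unaffected.
CL_new/CL_old = 0.0752 + 1.26 + 0.24 = 1.5752.
Net AUC ratio = 1 / 1.5752 = 0.63.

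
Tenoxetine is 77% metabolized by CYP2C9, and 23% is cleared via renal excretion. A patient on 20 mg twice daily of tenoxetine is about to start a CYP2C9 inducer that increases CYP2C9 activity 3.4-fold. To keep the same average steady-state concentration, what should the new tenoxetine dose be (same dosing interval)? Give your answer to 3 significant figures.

CYP2C9: 0.77 × 3.4 = 2.618
Other: 0.23 (unchanged)
New clearance relative to baseline: 2.618 + 0.23 = 2.848.
To maintain the same steady-state level, dose must scale with clearance: new dose = 20 × 2.848 = 57.0 mg.

57.0 mg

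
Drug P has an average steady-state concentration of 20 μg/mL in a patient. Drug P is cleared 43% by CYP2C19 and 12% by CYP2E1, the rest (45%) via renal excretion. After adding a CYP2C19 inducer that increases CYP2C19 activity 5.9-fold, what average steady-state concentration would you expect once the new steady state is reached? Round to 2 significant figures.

CYP2C19: 0.43 × 5.9 = 2.537
CYP2E1: 0.12 (unchanged)
Other: 0.45 (unchanged)
Relative clearance = 2.537 + 0.12 + 0.45 = 3.107.
New average steady-state concentration = baseline ÷ relative clearance = 20 / 3.107 = 6.4 μg/mL.

6.4 μg/mL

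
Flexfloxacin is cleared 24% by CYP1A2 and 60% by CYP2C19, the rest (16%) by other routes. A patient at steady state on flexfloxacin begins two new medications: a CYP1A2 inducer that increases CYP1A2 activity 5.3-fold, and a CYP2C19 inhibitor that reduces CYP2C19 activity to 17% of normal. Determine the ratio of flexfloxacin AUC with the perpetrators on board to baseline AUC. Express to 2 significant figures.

0.65

The CYP1A2 pathway (24% of clearance) rises to 5.3× activity: 0.24 × 5.3 = 1.272.
The CYP2C19 pathway (60% of clearance) is reduced to 0.17× activity: 0.6 × 0.17 = 0.102.
Non-CYP routes (16%) are unchanged.
Relative clearance = 1.272 + 0.102 + 0.16 = 1.534.
Net AUC ratio = 1 / 1.534 = 0.65.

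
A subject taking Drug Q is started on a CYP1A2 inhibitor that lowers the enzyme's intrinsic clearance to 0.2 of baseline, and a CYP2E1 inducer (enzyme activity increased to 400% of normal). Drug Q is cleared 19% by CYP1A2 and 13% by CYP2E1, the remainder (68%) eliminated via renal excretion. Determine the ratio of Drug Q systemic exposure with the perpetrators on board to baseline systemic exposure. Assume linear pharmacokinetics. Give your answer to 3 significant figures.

CYP1A2: 0.19 × 0.2 = 0.038
CYP2E1: 0.13 × 4 = 0.52
Other: 0.68 (unchanged)
CL_new/CL_old = 0.038 + 0.52 + 0.68 = 1.238.
Because systemic exposure varies inversely with clearance, the combined effect is 1 / 1.238 = 0.808.

0.808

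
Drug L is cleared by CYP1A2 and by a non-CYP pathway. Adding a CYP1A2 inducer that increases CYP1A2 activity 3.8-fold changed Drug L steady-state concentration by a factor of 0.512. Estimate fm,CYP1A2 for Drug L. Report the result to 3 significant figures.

Write x for the fraction cleared via CYP1A2. The observed steady-state concentration change means clearance rose to 1/0.512 = 1.953 of baseline.
Setting x·3.8 + (1 − x) = 1.953 and solving: x = (1.953 − 1)/(3.8 − 1) = 0.340.

0.340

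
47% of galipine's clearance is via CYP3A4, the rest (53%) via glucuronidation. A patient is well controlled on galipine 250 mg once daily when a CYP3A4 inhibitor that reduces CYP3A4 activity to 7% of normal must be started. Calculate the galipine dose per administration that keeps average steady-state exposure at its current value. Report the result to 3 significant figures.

The CYP3A4 pathway (47% of clearance) falls to 0.07× activity: 0.47 × 0.07 = 0.0329.
The remaining 53% of clearance is unaffected.
New clearance relative to baseline: 0.0329 + 0.53 = 0.5629.
Css,avg = (dose rate)/CL, so holding Css fixed requires dose ∝ CL: 250 × 0.5629 = 141 mg.

141 mg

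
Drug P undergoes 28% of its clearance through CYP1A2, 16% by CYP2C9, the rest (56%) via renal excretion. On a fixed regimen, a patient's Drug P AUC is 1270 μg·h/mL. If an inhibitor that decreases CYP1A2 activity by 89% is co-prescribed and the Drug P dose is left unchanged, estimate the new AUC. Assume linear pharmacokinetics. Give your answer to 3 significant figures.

The CYP1A2 pathway (28% of clearance) drops to 0.11× activity: 0.28 × 0.11 = 0.0308.
CYP2C9 (16%) and the residual 56% are unaffected.
New clearance relative to baseline: 0.0308 + 0.16 + 0.56 = 0.7508.
New AUC = baseline ÷ relative clearance = 1270 / 0.7508 = 1.69 × 10³ μg·h/mL.

1.69 × 10³ μg·h/mL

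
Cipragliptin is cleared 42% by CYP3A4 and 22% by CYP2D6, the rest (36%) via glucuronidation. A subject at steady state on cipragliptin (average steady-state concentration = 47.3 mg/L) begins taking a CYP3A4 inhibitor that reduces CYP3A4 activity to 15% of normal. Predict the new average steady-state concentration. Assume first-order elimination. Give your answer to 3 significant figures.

The CYP3A4 pathway (42% of clearance) drops to 0.15× activity: 0.42 × 0.15 = 0.063.
CYP2D6 (22%) and the residual 36% are unaffected.
New clearance relative to baseline: 0.063 + 0.22 + 0.36 = 0.643.
Average steady-state concentration ∝ 1/CL, so new value = 47.3 / 0.643 = 73.6 mg/L.

73.6 mg/L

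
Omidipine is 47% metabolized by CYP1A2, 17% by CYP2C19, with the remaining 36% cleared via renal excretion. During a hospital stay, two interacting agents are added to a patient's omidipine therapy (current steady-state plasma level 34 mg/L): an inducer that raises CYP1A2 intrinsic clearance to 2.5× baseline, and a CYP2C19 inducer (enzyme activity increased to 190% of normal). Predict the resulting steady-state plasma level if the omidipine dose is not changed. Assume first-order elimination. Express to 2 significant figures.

18 mg/L

CYP1A2: 0.47 × 2.5 = 1.175
CYP2C19: 0.17 × 1.9 = 0.323
Other: 0.36 (unchanged)
Relative clearance = 1.175 + 0.323 + 0.36 = 1.858.
Steady-state plasma level ∝ 1/CL: new value = 34 / 1.858 = 18 mg/L.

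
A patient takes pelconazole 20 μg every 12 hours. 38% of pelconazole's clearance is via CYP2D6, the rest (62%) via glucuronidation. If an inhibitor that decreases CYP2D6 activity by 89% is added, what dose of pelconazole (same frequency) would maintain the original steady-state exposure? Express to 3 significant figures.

The CYP2D6 pathway (38% of clearance) falls to 0.11× activity: 0.38 × 0.11 = 0.0418.
Non-CYP routes (62%) are unchanged.
New clearance relative to baseline: 0.0418 + 0.62 = 0.6618.
Exposure is unchanged when dose changes in proportion to clearance. New dose = 20 μg × 0.6618 = 13.2 μg.

13.2 μg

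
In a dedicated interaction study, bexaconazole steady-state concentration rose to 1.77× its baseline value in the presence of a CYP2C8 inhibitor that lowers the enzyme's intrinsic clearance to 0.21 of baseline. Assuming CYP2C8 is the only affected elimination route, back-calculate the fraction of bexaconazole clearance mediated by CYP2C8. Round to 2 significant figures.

0.55

CL'/CL = 1 / 1.77 = 0.565
0.21·fm + (1 − fm) = 0.565
fm = (0.565 − 1) / (0.21 − 1) = 0.55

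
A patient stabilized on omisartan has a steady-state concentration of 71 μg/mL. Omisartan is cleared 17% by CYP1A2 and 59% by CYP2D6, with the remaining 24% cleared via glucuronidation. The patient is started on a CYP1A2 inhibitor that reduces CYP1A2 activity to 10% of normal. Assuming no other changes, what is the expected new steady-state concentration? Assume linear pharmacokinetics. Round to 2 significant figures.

84 μg/mL

The CYP1A2 pathway (17% of clearance) falls to 0.1× activity: 0.17 × 0.1 = 0.017.
CYP2D6 (59%) and the residual 24% are unaffected.
New clearance relative to baseline: 0.017 + 0.59 + 0.24 = 0.847.
With dosing unchanged, steady-state concentration scales as 1/CL: 71 / 0.847 = 84 μg/mL.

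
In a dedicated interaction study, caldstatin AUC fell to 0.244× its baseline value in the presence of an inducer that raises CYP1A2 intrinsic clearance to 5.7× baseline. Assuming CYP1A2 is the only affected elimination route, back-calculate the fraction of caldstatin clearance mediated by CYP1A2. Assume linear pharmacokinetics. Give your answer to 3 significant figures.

CL'/CL = 1 / 0.244 = 4.098
5.7·fm + (1 − fm) = 4.098
fm = (4.098 − 1) / (5.7 − 1) = 0.659

0.659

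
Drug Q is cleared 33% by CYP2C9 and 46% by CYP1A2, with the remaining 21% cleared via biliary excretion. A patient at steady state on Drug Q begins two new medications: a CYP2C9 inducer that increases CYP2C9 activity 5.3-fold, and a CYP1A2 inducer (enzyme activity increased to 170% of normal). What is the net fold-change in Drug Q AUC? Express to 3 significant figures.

The CYP2C9 pathway (33% of clearance) increases to 5.3× activity: 0.33 × 5.3 = 1.749.
The CYP1A2 pathway (46% of clearance) rises to 1.7× activity: 0.46 × 1.7 = 0.782.
The remaining 21% of clearance is unaffected.
New clearance relative to baseline: 1.749 + 0.782 + 0.21 = 2.741.
Because AUC varies inversely with clearance, the combined effect is 1 / 2.741 = 0.365.

0.365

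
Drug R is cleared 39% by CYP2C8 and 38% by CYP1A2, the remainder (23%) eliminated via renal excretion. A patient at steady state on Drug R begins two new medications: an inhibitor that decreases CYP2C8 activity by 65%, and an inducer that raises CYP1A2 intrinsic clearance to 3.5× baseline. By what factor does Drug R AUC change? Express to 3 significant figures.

The CYP2C8 pathway (39% of clearance) falls to 0.35× activity: 0.39 × 0.35 = 0.1365.
The CYP1A2 pathway (38% of clearance) is boosted to 3.5× activity: 0.38 × 3.5 = 1.33.
The remaining 23% of clearance is unaffected.
CL_new/CL_old = 0.1365 + 1.33 + 0.23 = 1.6965.
Net AUC ratio = 1 / 1.6965 = 0.589.

0.589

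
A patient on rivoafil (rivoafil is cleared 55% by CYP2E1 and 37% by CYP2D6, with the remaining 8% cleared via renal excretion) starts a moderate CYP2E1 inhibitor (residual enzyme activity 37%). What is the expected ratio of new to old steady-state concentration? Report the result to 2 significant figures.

CYP2E1: 0.55 × 0.37 = 0.2035
CYP2D6: 0.37 (unchanged)
Other: 0.08 (unchanged)
Relative clearance = 0.2035 + 0.37 + 0.08 = 0.6535.
Since steady-state concentration ∝ 1/CL, the ratio is 1 / 0.6535 = 1.5.

1.5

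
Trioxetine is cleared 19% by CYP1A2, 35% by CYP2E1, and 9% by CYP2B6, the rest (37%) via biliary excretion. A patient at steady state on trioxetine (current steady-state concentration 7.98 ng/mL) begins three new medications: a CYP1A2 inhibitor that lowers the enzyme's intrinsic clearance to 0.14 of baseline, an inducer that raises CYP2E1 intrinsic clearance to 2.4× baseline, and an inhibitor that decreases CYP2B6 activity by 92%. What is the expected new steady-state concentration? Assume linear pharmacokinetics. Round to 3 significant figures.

CYP1A2: 0.19 × 0.14 = 0.0266
CYP2E1: 0.35 × 2.4 = 0.84
CYP2B6: 0.09 × 0.08 = 0.0072
Other: 0.37 (unchanged)
New clearance relative to baseline: 0.0266 + 0.84 + 0.0072 + 0.37 = 1.2438.
Dividing the baseline by the relative clearance: 7.98 / 1.2438 = 6.42 ng/mL.

6.42 ng/mL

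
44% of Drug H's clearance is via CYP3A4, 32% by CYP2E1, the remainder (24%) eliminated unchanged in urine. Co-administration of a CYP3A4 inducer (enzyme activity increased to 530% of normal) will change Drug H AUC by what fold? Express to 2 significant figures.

0.35

The CYP3A4 pathway (44% of clearance) increases to 5.3× activity: 0.44 × 5.3 = 2.332.
CYP2E1 (32%) and the residual 24% are unaffected.
Relative clearance = 2.332 + 0.32 + 0.24 = 2.892.
AUC ratio = CL_old/CL_new = 1 / 2.892 = 0.35.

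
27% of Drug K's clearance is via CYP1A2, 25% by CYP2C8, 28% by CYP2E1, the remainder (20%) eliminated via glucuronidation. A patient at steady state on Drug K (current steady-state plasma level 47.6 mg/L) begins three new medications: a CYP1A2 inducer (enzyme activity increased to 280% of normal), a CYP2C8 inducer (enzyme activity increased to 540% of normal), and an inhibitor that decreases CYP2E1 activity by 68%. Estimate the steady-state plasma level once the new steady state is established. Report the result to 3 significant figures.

The CYP1A2 pathway (27% of clearance) rises to 2.8× activity: 0.27 × 2.8 = 0.756.
The CYP2C8 pathway (25% of clearance) rises to 5.4× activity: 0.25 × 5.4 = 1.35.
The CYP2E1 pathway (28% of clearance) is reduced to 0.32× activity: 0.28 × 0.32 = 0.0896.
Non-CYP routes (20%) are unchanged.
New clearance relative to baseline: 0.756 + 1.35 + 0.0896 + 0.2 = 2.3956.
Dividing the baseline by the relative clearance: 47.6 / 2.3956 = 19.9 mg/L.

19.9 mg/L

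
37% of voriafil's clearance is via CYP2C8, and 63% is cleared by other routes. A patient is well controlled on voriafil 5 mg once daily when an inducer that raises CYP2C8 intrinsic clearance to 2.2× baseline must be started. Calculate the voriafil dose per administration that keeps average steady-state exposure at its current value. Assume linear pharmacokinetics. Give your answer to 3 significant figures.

CYP2C8: 0.37 × 2.2 = 0.814
Other: 0.63 (unchanged)
Relative clearance = 0.814 + 0.63 = 1.444.
Css,avg = (dose rate)/CL, so holding Css fixed requires dose ∝ CL: 5 × 1.444 = 7.22 mg.

7.22 mg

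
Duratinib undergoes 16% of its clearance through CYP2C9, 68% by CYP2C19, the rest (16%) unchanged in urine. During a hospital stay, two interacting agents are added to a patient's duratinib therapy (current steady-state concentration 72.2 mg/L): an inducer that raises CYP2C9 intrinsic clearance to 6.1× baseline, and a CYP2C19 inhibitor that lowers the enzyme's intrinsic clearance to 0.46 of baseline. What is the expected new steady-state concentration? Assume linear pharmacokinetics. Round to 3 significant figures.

The CYP2C9 pathway (16% of clearance) rises to 6.1× activity: 0.16 × 6.1 = 0.976.
The CYP2C19 pathway (68% of clearance) falls to 0.46× activity: 0.68 × 0.46 = 0.3128.
The remaining 16% of clearance is unaffected.
Relative clearance = 0.976 + 0.3128 + 0.16 = 1.4488.
Steady-state concentration ∝ 1/CL: new value = 72.2 / 1.4488 = 49.8 mg/L.

49.8 mg/L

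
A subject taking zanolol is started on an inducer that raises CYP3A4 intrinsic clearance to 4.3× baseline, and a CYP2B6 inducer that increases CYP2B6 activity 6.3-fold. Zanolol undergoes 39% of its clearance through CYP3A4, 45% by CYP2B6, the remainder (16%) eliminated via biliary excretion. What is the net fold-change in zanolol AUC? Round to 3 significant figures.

0.214

CYP3A4: 0.39 × 4.3 = 1.677
CYP2B6: 0.45 × 6.3 = 2.835
Other: 0.16 (unchanged)
New clearance relative to baseline: 1.677 + 2.835 + 0.16 = 4.672.
AUC ∝ 1/CL: fold-change = 1 / 4.672 = 0.214.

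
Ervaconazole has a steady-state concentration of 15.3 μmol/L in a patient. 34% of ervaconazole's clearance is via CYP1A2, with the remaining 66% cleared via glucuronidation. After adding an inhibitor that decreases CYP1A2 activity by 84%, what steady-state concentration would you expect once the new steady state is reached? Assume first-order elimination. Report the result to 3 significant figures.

CYP1A2: 0.34 × 0.16 = 0.0544
Other: 0.66 (unchanged)
CL_new/CL_old = 0.0544 + 0.66 = 0.7144.
With dosing unchanged, steady-state concentration scales as 1/CL: 15.3 / 0.7144 = 21.4 μmol/L.

21.4 μmol/L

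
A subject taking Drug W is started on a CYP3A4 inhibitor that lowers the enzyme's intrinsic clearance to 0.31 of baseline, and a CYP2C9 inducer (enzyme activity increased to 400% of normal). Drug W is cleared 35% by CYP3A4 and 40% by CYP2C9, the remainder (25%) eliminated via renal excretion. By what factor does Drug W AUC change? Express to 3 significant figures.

The CYP3A4 pathway (35% of clearance) is reduced to 0.31× activity: 0.35 × 0.31 = 0.1085.
The CYP2C9 pathway (40% of clearance) is boosted to 4× activity: 0.4 × 4 = 1.6.
Non-CYP routes (25%) are unchanged.
New clearance relative to baseline: 0.1085 + 1.6 + 0.25 = 1.9585.
Because AUC varies inversely with clearance, the combined effect is 1 / 1.9585 = 0.511.

0.511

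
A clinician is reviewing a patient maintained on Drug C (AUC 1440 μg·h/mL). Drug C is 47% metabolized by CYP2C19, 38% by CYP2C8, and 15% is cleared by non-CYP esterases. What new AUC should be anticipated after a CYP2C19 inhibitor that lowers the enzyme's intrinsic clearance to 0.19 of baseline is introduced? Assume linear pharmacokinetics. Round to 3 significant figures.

2.33 × 10³ μg·h/mL

CYP2C19: 0.47 × 0.19 = 0.0893
CYP2C8: 0.38 (unchanged)
Other: 0.15 (unchanged)
CL_new/CL_old = 0.0893 + 0.38 + 0.15 = 0.6193.
New AUC = baseline ÷ relative clearance = 1440 / 0.6193 = 2.33 × 10³ μg·h/mL.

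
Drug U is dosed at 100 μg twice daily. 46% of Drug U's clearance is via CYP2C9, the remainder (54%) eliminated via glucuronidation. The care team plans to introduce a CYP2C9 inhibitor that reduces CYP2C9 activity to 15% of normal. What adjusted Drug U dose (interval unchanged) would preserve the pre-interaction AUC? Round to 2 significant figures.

The CYP2C9 pathway (46% of clearance) is reduced to 0.15× activity: 0.46 × 0.15 = 0.069.
The remaining 54% of clearance is unaffected.
Relative clearance = 0.069 + 0.54 = 0.609.
To maintain the same steady-state level, dose must scale with clearance: new dose = 100 × 0.609 = 61 μg.

61 μg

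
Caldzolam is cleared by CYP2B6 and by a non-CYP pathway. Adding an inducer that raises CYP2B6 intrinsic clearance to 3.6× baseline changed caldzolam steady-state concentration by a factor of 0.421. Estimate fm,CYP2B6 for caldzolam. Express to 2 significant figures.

Write x for the fraction cleared via CYP2B6. The observed steady-state concentration change means clearance rose to 1/0.421 = 2.375 of baseline.
Setting x·3.6 + (1 − x) = 2.375 and solving: x = (2.375 − 1)/(3.6 − 1) = 0.53.

0.53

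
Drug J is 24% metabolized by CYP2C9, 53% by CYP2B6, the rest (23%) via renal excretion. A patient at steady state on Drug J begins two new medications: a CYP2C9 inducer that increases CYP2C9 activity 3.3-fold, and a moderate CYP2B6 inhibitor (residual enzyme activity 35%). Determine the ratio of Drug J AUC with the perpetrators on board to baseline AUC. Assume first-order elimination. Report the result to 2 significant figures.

0.83

CYP2C9: 0.24 × 3.3 = 0.792
CYP2B6: 0.53 × 0.35 = 0.1855
Other: 0.23 (unchanged)
Relative clearance = 0.792 + 0.1855 + 0.23 = 1.2075.
AUC ∝ 1/CL: fold-change = 1 / 1.2075 = 0.83.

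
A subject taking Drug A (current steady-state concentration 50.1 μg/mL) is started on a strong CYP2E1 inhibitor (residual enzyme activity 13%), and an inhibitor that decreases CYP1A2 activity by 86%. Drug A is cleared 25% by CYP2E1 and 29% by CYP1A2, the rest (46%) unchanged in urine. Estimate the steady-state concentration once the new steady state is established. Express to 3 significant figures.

94.0 μg/mL

The CYP2E1 pathway (25% of clearance) is reduced to 0.13× activity: 0.25 × 0.13 = 0.0325.
The CYP1A2 pathway (29% of clearance) drops to 0.14× activity: 0.29 × 0.14 = 0.0406.
Non-CYP routes (46%) are unchanged.
Relative clearance = 0.0325 + 0.0406 + 0.46 = 0.5331.
Steady-state concentration ∝ 1/CL: new value = 50.1 / 0.5331 = 94.0 μg/mL.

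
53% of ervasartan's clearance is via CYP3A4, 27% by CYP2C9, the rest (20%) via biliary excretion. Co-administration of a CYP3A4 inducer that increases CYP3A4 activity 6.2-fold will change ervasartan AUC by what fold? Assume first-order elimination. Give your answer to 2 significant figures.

CYP3A4: 0.53 × 6.2 = 3.286
CYP2C9: 0.27 (unchanged)
Other: 0.2 (unchanged)
New clearance relative to baseline: 3.286 + 0.27 + 0.2 = 3.756.
AUC is inversely proportional to clearance, so the fold-change is 1 / 3.756 = 0.27.

0.27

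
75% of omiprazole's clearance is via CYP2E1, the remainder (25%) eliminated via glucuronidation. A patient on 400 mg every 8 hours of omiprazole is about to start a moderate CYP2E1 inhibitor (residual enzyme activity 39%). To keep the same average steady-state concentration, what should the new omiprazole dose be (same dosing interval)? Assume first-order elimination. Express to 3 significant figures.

CYP2E1: 0.75 × 0.39 = 0.2925
Other: 0.25 (unchanged)
New clearance relative to baseline: 0.2925 + 0.25 = 0.5425.
Css,avg = (dose rate)/CL, so holding Css fixed requires dose ∝ CL: 400 × 0.5425 = 217 mg.

217 mg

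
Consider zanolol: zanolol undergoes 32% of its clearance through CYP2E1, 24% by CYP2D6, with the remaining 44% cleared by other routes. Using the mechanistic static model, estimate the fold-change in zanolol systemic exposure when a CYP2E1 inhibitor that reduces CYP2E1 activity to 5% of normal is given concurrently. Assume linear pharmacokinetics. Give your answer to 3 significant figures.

The CYP2E1 pathway (32% of clearance) falls to 0.05× activity: 0.32 × 0.05 = 0.016.
CYP2D6 (24%) and the residual 44% are unaffected.
Relative clearance = 0.016 + 0.24 + 0.44 = 0.696.
Systemic exposure ratio = CL_old/CL_new = 1 / 0.696 = 1.44.

1.44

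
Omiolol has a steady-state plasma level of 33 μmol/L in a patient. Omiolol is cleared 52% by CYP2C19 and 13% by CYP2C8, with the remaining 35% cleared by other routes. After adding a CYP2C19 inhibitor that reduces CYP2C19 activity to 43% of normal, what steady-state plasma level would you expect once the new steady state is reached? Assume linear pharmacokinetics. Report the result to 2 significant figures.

47 μmol/L

The CYP2C19 pathway (52% of clearance) is reduced to 0.43× activity: 0.52 × 0.43 = 0.2236.
CYP2C8 (13%) and the residual 35% are unaffected.
Relative clearance = 0.2236 + 0.13 + 0.35 = 0.7036.
Steady-state plasma level ∝ 1/CL, so new value = 33 / 0.7036 = 47 μmol/L.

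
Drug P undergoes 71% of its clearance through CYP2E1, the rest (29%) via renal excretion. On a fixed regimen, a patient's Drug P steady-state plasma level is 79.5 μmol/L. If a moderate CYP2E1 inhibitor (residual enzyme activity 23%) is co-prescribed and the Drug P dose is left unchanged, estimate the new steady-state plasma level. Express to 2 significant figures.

1.8 × 10² μmol/L

The CYP2E1 pathway (71% of clearance) is reduced to 0.23× activity: 0.71 × 0.23 = 0.1633.
The remaining 29% of clearance is unaffected.
New clearance relative to baseline: 0.1633 + 0.29 = 0.4533.
With dosing unchanged, steady-state plasma level scales as 1/CL: 79.5 / 0.4533 = 1.8 × 10² μmol/L.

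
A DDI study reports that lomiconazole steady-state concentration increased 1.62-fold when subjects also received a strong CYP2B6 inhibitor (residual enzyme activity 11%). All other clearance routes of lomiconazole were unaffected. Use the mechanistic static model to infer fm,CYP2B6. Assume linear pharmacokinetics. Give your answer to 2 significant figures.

0.43

Let fm be the CYP2B6 fraction. New clearance relative to baseline = fm × 0.11 + (1 − fm).
Steady-state concentration ratio = 1 / (new CL fraction), so new CL fraction = 1 / 1.62 = 0.6173.
fm × 0.11 + 1 − fm = 0.6173  ⇒  fm × (0.11 − 1) = −0.3827  ⇒  fm = 0.43.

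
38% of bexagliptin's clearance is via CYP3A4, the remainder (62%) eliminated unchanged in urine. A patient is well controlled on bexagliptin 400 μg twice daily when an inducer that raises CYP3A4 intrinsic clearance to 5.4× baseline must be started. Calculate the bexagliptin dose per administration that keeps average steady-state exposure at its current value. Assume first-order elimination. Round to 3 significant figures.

1.07 × 10³ μg

The CYP3A4 pathway (38% of clearance) rises to 5.4× activity: 0.38 × 5.4 = 2.052.
Non-CYP routes (62%) are unchanged.
New clearance relative to baseline: 2.052 + 0.62 = 2.672.
Exposure is unchanged when dose changes in proportion to clearance. New dose = 400 μg × 2.672 = 1.07 × 10³ μg.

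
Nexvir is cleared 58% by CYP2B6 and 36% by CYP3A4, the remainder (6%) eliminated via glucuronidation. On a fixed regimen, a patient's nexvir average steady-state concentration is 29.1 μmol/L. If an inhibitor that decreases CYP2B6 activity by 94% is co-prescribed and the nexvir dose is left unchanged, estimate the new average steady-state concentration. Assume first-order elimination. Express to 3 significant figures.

64.0 μmol/L

The CYP2B6 pathway (58% of clearance) drops to 0.06× activity: 0.58 × 0.06 = 0.0348.
CYP3A4 (36%) and the residual 6% are unaffected.
New clearance relative to baseline: 0.0348 + 0.36 + 0.06 = 0.4548.
New average steady-state concentration = baseline ÷ relative clearance = 29.1 / 0.4548 = 64.0 μmol/L.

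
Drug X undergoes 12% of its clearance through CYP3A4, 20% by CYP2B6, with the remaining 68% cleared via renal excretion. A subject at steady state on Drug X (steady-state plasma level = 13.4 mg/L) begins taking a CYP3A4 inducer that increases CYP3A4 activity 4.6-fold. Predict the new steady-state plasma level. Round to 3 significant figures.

The CYP3A4 pathway (12% of clearance) rises to 4.6× activity: 0.12 × 4.6 = 0.552.
CYP2B6 (20%) and the residual 68% are unaffected.
CL_new/CL_old = 0.552 + 0.2 + 0.68 = 1.432.
Steady-state plasma level ∝ 1/CL, so new value = 13.4 / 1.432 = 9.36 mg/L.

9.36 mg/L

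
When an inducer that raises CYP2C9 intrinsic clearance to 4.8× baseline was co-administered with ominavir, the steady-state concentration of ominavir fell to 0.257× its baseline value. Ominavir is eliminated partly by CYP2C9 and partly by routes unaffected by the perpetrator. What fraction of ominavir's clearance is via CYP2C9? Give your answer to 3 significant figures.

0.761

Let x = fm,CYP2C9. Because steady-state concentration ∝ 1/CL, relative clearance rose to 1/0.257 = 3.891.
Setting x·4.8 + (1 − x) = 3.891 and solving: x = (3.891 − 1)/(4.8 − 1) = 0.761.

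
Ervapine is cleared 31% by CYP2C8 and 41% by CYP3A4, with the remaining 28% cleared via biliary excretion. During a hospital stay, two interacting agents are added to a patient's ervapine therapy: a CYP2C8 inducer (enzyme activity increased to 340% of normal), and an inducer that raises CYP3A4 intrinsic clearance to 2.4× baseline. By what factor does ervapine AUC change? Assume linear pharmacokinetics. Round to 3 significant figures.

0.431

CYP2C8: 0.31 × 3.4 = 1.054
CYP3A4: 0.41 × 2.4 = 0.984
Other: 0.28 (unchanged)
Relative clearance = 1.054 + 0.984 + 0.28 = 2.318.
Because AUC varies inversely with clearance, the combined effect is 1 / 2.318 = 0.431.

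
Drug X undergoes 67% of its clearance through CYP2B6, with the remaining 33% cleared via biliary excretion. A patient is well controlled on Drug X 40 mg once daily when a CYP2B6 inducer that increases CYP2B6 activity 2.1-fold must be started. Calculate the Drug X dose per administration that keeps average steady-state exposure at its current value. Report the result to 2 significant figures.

69 mg

The CYP2B6 pathway (67% of clearance) rises to 2.1× activity: 0.67 × 2.1 = 1.407.
Non-CYP routes (33%) are unchanged.
Relative clearance = 1.407 + 0.33 = 1.737.
Exposure is unchanged when dose changes in proportion to clearance. New dose = 40 mg × 1.737 = 69 mg.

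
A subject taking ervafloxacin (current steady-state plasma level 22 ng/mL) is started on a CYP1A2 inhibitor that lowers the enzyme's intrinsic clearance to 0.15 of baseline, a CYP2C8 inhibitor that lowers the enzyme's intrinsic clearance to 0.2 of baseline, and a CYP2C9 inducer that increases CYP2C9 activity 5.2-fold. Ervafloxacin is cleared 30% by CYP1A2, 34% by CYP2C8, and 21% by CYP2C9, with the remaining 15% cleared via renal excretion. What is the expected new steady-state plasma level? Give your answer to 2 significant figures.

16 ng/mL

The CYP1A2 pathway (30% of clearance) drops to 0.15× activity: 0.3 × 0.15 = 0.045.
The CYP2C8 pathway (34% of clearance) falls to 0.2× activity: 0.34 × 0.2 = 0.068.
The CYP2C9 pathway (21% of clearance) rises to 5.2× activity: 0.21 × 5.2 = 1.092.
Non-CYP routes (15%) are unchanged.
Relative clearance = 0.045 + 0.068 + 1.092 + 0.15 = 1.355.
New steady-state plasma level = 22 / 1.355 = 16 ng/mL (concentration scales inversely with clearance).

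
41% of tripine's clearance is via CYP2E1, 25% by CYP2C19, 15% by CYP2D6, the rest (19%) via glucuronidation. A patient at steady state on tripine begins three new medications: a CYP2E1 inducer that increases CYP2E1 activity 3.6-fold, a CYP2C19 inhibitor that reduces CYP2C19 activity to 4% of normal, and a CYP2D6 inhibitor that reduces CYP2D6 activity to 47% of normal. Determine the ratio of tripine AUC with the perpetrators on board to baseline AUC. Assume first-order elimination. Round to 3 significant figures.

The CYP2E1 pathway (41% of clearance) rises to 3.6× activity: 0.41 × 3.6 = 1.476.
The CYP2C19 pathway (25% of clearance) drops to 0.04× activity: 0.25 × 0.04 = 0.01.
The CYP2D6 pathway (15% of clearance) falls to 0.47× activity: 0.15 × 0.47 = 0.0705.
Non-CYP routes (19%) are unchanged.
CL_new/CL_old = 1.476 + 0.01 + 0.0705 + 0.19 = 1.7465.
AUC ∝ 1/CL: fold-change = 1 / 1.7465 = 0.573.

0.573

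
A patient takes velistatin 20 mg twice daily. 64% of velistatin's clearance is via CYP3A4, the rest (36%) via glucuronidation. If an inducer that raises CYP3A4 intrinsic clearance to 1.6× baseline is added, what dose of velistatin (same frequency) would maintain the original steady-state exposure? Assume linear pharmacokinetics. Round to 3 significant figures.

27.7 mg

CYP3A4: 0.64 × 1.6 = 1.024
Other: 0.36 (unchanged)
CL_new/CL_old = 1.024 + 0.36 = 1.384.
To maintain the same steady-state level, dose must scale with clearance: new dose = 20 × 1.384 = 27.7 mg.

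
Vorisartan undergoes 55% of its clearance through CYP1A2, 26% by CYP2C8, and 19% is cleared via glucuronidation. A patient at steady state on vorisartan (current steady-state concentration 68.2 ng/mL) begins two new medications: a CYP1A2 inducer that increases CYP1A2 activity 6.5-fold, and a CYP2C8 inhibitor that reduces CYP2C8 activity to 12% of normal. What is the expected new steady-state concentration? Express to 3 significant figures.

18.0 ng/mL

The CYP1A2 pathway (55% of clearance) rises to 6.5× activity: 0.55 × 6.5 = 3.575.
The CYP2C8 pathway (26% of clearance) drops to 0.12× activity: 0.26 × 0.12 = 0.0312.
Non-CYP routes (19%) are unchanged.
CL_new/CL_old = 3.575 + 0.0312 + 0.19 = 3.7962.
Dividing the baseline by the relative clearance: 68.2 / 3.7962 = 18.0 ng/mL.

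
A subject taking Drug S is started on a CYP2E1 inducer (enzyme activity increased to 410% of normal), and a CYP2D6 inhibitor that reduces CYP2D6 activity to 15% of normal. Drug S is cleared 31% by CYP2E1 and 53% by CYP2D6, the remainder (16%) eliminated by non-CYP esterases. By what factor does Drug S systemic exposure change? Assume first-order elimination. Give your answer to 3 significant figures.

0.662

The CYP2E1 pathway (31% of clearance) rises to 4.1× activity: 0.31 × 4.1 = 1.271.
The CYP2D6 pathway (53% of clearance) falls to 0.15× activity: 0.53 × 0.15 = 0.0795.
Non-CYP routes (16%) are unchanged.
New clearance relative to baseline: 1.271 + 0.0795 + 0.16 = 1.5105.
Because systemic exposure varies inversely with clearance, the combined effect is 1 / 1.5105 = 0.662.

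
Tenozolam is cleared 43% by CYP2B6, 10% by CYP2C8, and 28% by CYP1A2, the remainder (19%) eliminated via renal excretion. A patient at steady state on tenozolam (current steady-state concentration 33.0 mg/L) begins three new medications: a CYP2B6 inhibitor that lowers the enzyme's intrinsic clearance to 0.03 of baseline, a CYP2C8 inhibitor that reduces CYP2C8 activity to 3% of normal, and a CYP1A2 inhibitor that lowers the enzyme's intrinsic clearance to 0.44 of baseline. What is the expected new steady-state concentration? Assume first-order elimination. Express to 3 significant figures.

100 mg/L

CYP2B6: 0.43 × 0.03 = 0.0129
CYP2C8: 0.1 × 0.03 = 0.003
CYP1A2: 0.28 × 0.44 = 0.1232
Other: 0.19 (unchanged)
CL_new/CL_old = 0.0129 + 0.003 + 0.1232 + 0.19 = 0.3291.
Dividing the baseline by the relative clearance: 33.0 / 0.3291 = 100 mg/L.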